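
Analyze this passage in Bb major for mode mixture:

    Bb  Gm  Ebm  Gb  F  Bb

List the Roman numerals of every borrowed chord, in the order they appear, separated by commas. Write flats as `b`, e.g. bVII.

iv, bVI

In Bb major the diatonic chords are Bb, Cm, Dm, Eb, F, Gm, Adim. Bb, Gm and F are all diatonic. Ebm (Eb–Gb–Bb) doesn't fit — on degree 4 Bb major would have Eb (IV). Ebm is the degree-4 chord of Bb minor, so it is the borrowed iv. Gb (Gb–Bb–Db) is not: scale degree 6 in Bb major carries Gm (vi). In Bb minor the chord on that degree is Gb, so here it functions as bVI, borrowed from the parallel minor.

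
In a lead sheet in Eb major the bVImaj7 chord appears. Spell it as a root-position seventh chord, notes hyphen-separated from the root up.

Scale degree 6 in Eb major is C. bVImaj7 uses the lowered form, Cb, taken from Eb minor. In Eb minor the chord on Cb is Cb–Eb–Gb–Bb.

Cb-Eb-Gb-Bb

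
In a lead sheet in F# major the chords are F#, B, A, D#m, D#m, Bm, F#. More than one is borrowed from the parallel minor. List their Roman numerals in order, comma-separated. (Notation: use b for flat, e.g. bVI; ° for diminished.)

bIII, iv

F# major has the diatonic set F#, G#m, A#m, B, C#, D#m, E#dim. F#, B and D#m are all diatonic. A (A–C#–E) doesn't fit — on degree 3 F# major would have A#m (iii). A is the degree-3 chord of F# minor, so it is the borrowed bIII. But Bm (B–D–F#) is foreign: the diatonic IV on degree 4 is B, whereas Bm comes from F# minor. It is labeled iv.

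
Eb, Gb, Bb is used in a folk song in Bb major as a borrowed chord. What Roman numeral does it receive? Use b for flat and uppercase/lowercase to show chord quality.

iv

Eb is scale degree 4 in Bb major. Eb–Gb–Bb is a minor chord — the form found in Bb minor, not the diatonic IV (Eb). Borrowed into Bb major it is written iv.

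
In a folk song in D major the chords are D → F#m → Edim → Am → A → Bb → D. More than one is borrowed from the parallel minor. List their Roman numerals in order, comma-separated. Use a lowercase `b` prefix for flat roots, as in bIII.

ii°, v, bVI

In D major the diatonic chords are D, Em, F#m, G, A, Bm, C#dim. Of the given chords, D, F#m and A are diatonic. Edim (E–G–Bb) is not: scale degree 2 in D major carries Em (ii). In D minor the chord on that degree is Edim, so here it functions as ii°, borrowed from the parallel minor. Am (A–C–E) doesn't fit — on degree 5 D major would have A (V). Am is the degree-5 chord of D minor, so it is the borrowed v. But Bb (Bb–D–F) is foreign: the diatonic vi on degree 6 is Bm, whereas Bb comes from D minor. It is labeled bVI.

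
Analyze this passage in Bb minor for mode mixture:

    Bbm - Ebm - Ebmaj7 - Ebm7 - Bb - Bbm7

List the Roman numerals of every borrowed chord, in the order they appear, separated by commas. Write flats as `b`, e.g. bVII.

Bb minor has the diatonic set Bbm, Cdim, Db, Ebm, F, Gb, Ab (with V from harmonic minor). Bbm, Ebm, Ebm7 and Bbm7 all belong to that set. But Ebmaj7 (Eb–G–Bb–D) is foreign: the diatonic iv on degree 4 is Ebm, whereas Ebmaj7 comes from Bb major. It is labeled IVmaj7. But Bb (Bb–D–F) is foreign: the diatonic i on degree 1 is Bbm, whereas Bb comes from Bb major. It is labeled I.

IVmaj7, I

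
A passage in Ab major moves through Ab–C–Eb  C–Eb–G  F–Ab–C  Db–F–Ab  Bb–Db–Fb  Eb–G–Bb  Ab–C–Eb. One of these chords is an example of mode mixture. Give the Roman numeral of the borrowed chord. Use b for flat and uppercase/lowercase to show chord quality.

ii°

In Ab major the diatonic chords are Ab, Bbm, Cm, Db, Eb, Fm, Gdim. Ab–C–Eb = Ab, C–Eb–G = Cm, F–Ab–C = Fm, Db–F–Ab = Db and Eb–G–Bb = Eb all belong to that set. Bb–Db–Fb doesn't fit — on degree 2 Ab major would have Bbm (ii). Bbdim is the degree-2 chord of Ab minor, so it is the borrowed ii°.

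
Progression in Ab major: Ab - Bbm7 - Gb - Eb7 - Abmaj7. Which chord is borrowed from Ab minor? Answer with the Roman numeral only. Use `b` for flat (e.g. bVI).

Ab major has the diatonic set Ab, Bbm, Cm, Db, Eb, Fm, Gdim. Ab, Bbm7, Eb7 and Abmaj7 are all diatonic. Gb (Gb–Bb–Db) doesn't fit — on degree 7 Ab major would have Gdim (vii°). Gb is the degree-7 chord of Ab minor, so it is the borrowed bVII.

bVII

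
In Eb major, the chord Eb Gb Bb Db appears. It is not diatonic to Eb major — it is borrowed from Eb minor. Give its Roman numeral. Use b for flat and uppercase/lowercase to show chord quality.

The root Eb is the diatonic 1st degree of Eb major; the borrowing shows in the chord quality. The diatonic chord on degree 1 would be Eb (I), but Eb–Gb–Bb–Db is the minor-seventh chord from Eb minor. As a borrowed chord it is labeled i7.

i7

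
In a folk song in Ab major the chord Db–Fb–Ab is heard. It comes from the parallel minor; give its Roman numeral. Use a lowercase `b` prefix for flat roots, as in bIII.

iv

The root Db is the diatonic 4th degree of Ab major; the borrowing shows in the chord quality. Diatonically Ab major has Db (IV) on that degree; Db–Fb–Ab is instead the minor chord native to Ab minor, so it takes the label iv.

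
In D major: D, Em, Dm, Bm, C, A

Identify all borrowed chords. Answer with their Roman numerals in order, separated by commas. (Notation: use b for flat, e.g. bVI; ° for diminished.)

i, bVII

D major has the diatonic set D, Em, F#m, G, A, Bm, C#dim. D, Em, Bm and A are all diatonic. But Dm (D–F–A) is foreign: the diatonic I on degree 1 is D, whereas Dm comes from D minor. It is labeled i. But C (C–E–G) is foreign: the diatonic vii° on degree 7 is C#dim, whereas C comes from D minor. It is labeled bVII.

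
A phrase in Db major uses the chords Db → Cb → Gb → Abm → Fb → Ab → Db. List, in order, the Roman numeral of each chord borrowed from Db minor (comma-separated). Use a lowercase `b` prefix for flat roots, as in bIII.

bVII, v, bIII

Db major has the diatonic set Db, Ebm, Fm, Gb, Ab, Bbm, Cdim. Db, Gb and Ab all belong to that set. But Cb (Cb–Eb–Gb) is foreign: the diatonic vii° on degree 7 is Cdim, whereas Cb comes from Db minor. It is labeled bVII. But Abm (Ab–Cb–Eb) is foreign: the diatonic V on degree 5 is Ab, whereas Abm comes from Db minor. It is labeled v. Fb (Fb–Ab–Cb) is not: scale degree 3 in Db major carries Fm (iii). In Db minor the chord on that degree is Fb, so here it functions as bIII, borrowed from the parallel minor.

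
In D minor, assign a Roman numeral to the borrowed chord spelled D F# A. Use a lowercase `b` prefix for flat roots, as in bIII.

D is scale degree 1 in D minor. D–F#–A is a major chord — the form found in D major, not the diatonic i (Dm). Borrowed into D minor it is written I.

I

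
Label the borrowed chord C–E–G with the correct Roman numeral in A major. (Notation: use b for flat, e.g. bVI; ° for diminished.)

bIII

The root C is the lowered 3rd scale degree — diatonically A major has C# there. The diatonic chord on degree 3 would be C#m (iii), but C–E–G is the major chord from A minor. As a borrowed chord it is labeled bIII.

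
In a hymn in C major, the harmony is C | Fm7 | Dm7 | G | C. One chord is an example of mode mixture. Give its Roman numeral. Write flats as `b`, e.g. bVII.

C major has the diatonic set C, Dm, Em, F, G, Am, Bdim. Of the given chords, C, Dm7 and G are diatonic. Fm7 (F–Ab–C–Eb) is not: scale degree 4 in C major carries F (IV). In C minor the chord on that degree is Fm7, so here it functions as iv7, borrowed from the parallel minor.

iv7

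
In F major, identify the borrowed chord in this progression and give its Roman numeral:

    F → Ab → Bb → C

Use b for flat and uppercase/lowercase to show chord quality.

In F major the diatonic chords are F, Gm, Am, Bb, C, Dm, Edim. Of the given chords, F, Bb and C are diatonic. But Ab (Ab–C–Eb) is foreign: the diatonic iii on degree 3 is Am, whereas Ab comes from F minor. It is labeled bIII.

bIII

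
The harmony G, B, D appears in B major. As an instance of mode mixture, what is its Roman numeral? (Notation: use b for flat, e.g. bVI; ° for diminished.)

The root G is the lowered 6th scale degree — diatonically B major has G# there. Diatonically B major has G#m (vi) on that degree; G–B–D is instead the major chord native to B minor, so it takes the label bVI.

bVI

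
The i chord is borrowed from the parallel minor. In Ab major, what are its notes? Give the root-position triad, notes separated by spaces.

Ab Cb Eb

The root, Ab, is scale degree 1 — the same note in Ab major and Ab minor; only the chord quality changes. In Ab minor the chord on Ab is Ab–Cb–Eb.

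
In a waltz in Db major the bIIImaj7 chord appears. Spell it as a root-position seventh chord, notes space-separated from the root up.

bIIImaj7 is built on the lowered scale degree 3. In Db major degree 3 is F; lowered it becomes Fb. Stacking thirds in Db minor on Fb gives Fb–Ab–Cb–Eb.

Fb Ab Cb Eb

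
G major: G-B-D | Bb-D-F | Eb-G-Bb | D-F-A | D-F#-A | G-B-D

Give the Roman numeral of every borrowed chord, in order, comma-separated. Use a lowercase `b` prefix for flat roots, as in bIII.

bIII, bVI, v

In G major the diatonic chords are G, Am, Bm, C, D, Em, F#dim. G–B–D = G and D–F#–A = D are both diatonic. Bb–D–F is not: scale degree 3 in G major carries Bm (iii). In G minor the chord on that degree is Bb, so here it functions as bIII, borrowed from the parallel minor. Eb–G–Bb doesn't fit — on degree 6 G major would have Em (vi). Eb is the degree-6 chord of G minor, so it is the borrowed bVI. D–F–A doesn't fit — on degree 5 G major would have D (V). Dm is the degree-5 chord of G minor, so it is the borrowed v.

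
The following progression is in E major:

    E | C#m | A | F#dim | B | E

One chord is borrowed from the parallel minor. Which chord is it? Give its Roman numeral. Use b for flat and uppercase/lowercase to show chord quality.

E major has the diatonic set E, F#m, G#m, A, B, C#m, D#dim. E, C#m, A and B all belong to that set. F#dim (F#–A–C) is not: scale degree 2 in E major carries F#m (ii). In E minor the chord on that degree is F#dim, so here it functions as ii°, borrowed from the parallel minor.

ii°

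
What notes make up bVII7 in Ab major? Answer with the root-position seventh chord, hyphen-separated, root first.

bVII7 is built on the lowered scale degree 7. In Ab major degree 7 is G; lowered it becomes Gb. In Ab minor the chord on Gb is Gb–Bb–Db–Fb.

Gb-Bb-Db-Fb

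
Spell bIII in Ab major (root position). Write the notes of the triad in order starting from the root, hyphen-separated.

Cb-Eb-Gb

The root of bIII is the lowered 3rd degree: C becomes Cb. Building the major chord from the parallel minor on Cb: Cb–Eb–Gb.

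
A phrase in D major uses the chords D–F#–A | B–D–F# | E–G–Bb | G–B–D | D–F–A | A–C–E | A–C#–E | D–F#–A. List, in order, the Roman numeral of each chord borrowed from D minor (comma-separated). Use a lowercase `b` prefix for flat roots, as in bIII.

ii°, i, v

D major has the diatonic set D, Em, F#m, G, A, Bm, C#dim. D–F#–A = D, B–D–F# = Bm, G–B–D = G and A–C#–E = A are all diatonic. E–G–Bb doesn't fit — on degree 2 D major would have Em (ii). Edim is the degree-2 chord of D minor, so it is the borrowed ii°. But D–F–A is foreign: the diatonic I on degree 1 is D, whereas Dm comes from D minor. It is labeled i. A–C–E is not: scale degree 5 in D major carries A (V). In D minor the chord on that degree is Am, so here it functions as v, borrowed from the parallel minor.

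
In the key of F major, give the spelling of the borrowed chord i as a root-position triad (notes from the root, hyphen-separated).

F-Ab-C

i is built on scale degree 1, which is F in both F major and its parallel. Building the minor chord from the parallel minor on F: F–Ab–C.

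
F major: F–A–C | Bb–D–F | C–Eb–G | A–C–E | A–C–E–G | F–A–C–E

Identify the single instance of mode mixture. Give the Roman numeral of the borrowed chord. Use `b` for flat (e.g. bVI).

The diatonic triads in F major are F, Gm, Am, Bb, C, Dm, Edim. F–A–C = F, Bb–D–F = Bb, A–C–E = Am, A–C–E–G = Am7 and F–A–C–E = Fmaj7 all belong to that set. But C–Eb–G is foreign: the diatonic V on degree 5 is C, whereas Cm comes from F minor. It is labeled v.

v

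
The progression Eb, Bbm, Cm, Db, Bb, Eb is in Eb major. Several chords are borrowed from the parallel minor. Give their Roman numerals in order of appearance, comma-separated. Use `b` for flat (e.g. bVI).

v, bVII

In Eb major the diatonic chords are Eb, Fm, Gm, Ab, Bb, Cm, Ddim. Of the given chords, Eb, Cm and Bb are diatonic. Bbm (Bb–Db–F) is not: scale degree 5 in Eb major carries Bb (V). In Eb minor the chord on that degree is Bbm, so here it functions as v, borrowed from the parallel minor. But Db (Db–F–Ab) is foreign: the diatonic vii° on degree 7 is Ddim, whereas Db comes from Eb minor. It is labeled bVII.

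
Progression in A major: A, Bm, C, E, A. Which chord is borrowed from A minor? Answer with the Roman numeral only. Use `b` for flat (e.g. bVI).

A major has the diatonic set A, Bm, C#m, D, E, F#m, G#dim. A, Bm and E are all diatonic. But C (C–E–G) is foreign: the diatonic iii on degree 3 is C#m, whereas C comes from A minor. It is labeled bIII.

bIII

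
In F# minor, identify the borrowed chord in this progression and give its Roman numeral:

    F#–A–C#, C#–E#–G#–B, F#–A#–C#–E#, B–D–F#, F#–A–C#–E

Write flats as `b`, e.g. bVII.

The diatonic triads in F# minor (with V from harmonic minor) are F#m, G#dim, A, Bm, C#, D, E. F#–A–C# = F#m, C#–E#–G#–B = C#7, B–D–F# = Bm and F#–A–C#–E = F#m7 all belong to that set. But F#–A#–C#–E# is foreign: the diatonic i on degree 1 is F#m, whereas F#maj7 comes from F# major. It is labeled Imaj7.

Imaj7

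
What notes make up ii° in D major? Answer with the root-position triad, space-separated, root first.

E G Bb

The root, E, is scale degree 2 — the same note in D major and D minor; only the chord quality changes. In D minor the chord on E is E–G–Bb.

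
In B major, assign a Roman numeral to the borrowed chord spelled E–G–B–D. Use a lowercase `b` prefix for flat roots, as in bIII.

iv7

E is scale degree 4 in B major. The diatonic chord on degree 4 would be E (IV), but E–G–B–D is the minor-seventh chord from B minor. As a borrowed chord it is labeled iv7.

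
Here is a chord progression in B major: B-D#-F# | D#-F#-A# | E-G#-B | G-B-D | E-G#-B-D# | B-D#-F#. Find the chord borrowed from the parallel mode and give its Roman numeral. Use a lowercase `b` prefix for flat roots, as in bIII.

B major has the diatonic set B, C#m, D#m, E, F#, G#m, A#dim. Of the given chords, B–D#–F# = B, D#–F#–A# = D#m, E–G#–B = E and E–G#–B–D# = Emaj7 are diatonic. G–B–D doesn't fit — on degree 6 B major would have G#m (vi). G is the degree-6 chord of B minor, so it is the borrowed bVI.

bVI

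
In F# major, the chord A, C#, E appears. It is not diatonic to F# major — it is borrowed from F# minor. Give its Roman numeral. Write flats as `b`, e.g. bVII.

In F# major scale degree 3 is A#; A is its lowered form, from F# minor. A–C#–E is a major chord — the form found in F# minor, not the diatonic iii (A#m). Borrowed into F# major it is written bIII.

bIII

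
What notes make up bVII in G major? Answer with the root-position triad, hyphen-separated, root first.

bVII is built on the lowered scale degree 7. In G major degree 7 is F#; lowered it becomes F. Building the major chord from the parallel minor on F: F–A–C.

F-A-C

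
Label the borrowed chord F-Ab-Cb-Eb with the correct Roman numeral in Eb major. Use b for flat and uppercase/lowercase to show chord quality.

iiø7

The root F is the diatonic 2nd degree of Eb major; the borrowing shows in the chord quality. F–Ab–Cb–Eb is a half-diminished-seventh chord — the form found in Eb minor, not the diatonic ii (Fm). Borrowed into Eb major it is written iiø7.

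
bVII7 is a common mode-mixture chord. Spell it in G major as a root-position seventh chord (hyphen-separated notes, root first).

The root of bVII7 is the lowered 7th degree: F# becomes F. Building the dominant-seventh chord from the parallel minor on F: F–A–C–Eb.

F-A-C-Eb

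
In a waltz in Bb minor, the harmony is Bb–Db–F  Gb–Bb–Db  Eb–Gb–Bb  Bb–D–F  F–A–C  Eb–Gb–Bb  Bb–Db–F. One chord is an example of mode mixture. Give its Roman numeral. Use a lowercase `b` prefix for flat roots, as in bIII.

I

In Bb minor (with V from harmonic minor) the diatonic chords are Bbm, Cdim, Db, Ebm, F, Gb, Ab. Bb–Db–F = Bbm, Gb–Bb–Db = Gb, Eb–Gb–Bb = Ebm and F–A–C = F are all diatonic. Bb–D–F doesn't fit — on degree 1 Bb minor would have Bbm (i). Bb is the degree-1 chord of Bb major, so it is the borrowed I.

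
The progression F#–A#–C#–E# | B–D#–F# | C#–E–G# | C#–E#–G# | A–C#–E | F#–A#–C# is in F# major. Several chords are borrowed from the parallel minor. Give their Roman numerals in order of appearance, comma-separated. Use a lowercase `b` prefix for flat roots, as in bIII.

v, bIII

F# major has the diatonic set F#, G#m, A#m, B, C#, D#m, E#dim. Of the given chords, F#–A#–C#–E# = F#maj7, B–D#–F# = B, C#–E#–G# = C# and F#–A#–C# = F# are diatonic. C#–E–G# is not: scale degree 5 in F# major carries C# (V). In F# minor the chord on that degree is C#m, so here it functions as v, borrowed from the parallel minor. A–C#–E is not: scale degree 3 in F# major carries A#m (iii). In F# minor the chord on that degree is A, so here it functions as bIII, borrowed from the parallel minor.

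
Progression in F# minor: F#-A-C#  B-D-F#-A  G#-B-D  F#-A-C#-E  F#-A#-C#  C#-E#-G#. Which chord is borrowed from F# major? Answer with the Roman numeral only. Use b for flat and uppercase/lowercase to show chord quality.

I

F# minor has the diatonic set F#m, G#dim, A, Bm, C#, D, E (with V from harmonic minor). Of the given chords, F#–A–C# = F#m, B–D–F#–A = Bm7, G#–B–D = G#dim, F#–A–C#–E = F#m7 and C#–E#–G# = C# are diatonic. But F#–A#–C# is foreign: the diatonic i on degree 1 is F#m, whereas F# comes from F# major. It is labeled I.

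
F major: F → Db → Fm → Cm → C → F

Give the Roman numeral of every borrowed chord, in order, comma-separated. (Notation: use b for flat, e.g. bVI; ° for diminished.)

bVI, i, v

F major has the diatonic set F, Gm, Am, Bb, C, Dm, Edim. F and C both belong to that set. Db (Db–F–Ab) doesn't fit — on degree 6 F major would have Dm (vi). Db is the degree-6 chord of F minor, so it is the borrowed bVI. Fm (F–Ab–C) doesn't fit — on degree 1 F major would have F (I). Fm is the degree-1 chord of F minor, so it is the borrowed i. But Cm (C–Eb–G) is foreign: the diatonic V on degree 5 is C, whereas Cm comes from F minor. It is labeled v.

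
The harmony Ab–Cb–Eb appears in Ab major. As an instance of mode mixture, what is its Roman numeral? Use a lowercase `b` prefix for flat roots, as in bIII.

The root Ab is the diatonic 1st degree of Ab major; the borrowing shows in the chord quality. Ab–Cb–Eb is a minor chord — the form found in Ab minor, not the diatonic I (Ab). Borrowed into Ab major it is written i.

i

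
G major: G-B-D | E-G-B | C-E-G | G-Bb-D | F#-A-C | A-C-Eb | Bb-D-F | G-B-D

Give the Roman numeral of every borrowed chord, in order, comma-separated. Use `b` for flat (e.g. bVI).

G major has the diatonic set G, Am, Bm, C, D, Em, F#dim. G–B–D = G, E–G–B = Em, C–E–G = C and F#–A–C = F#dim are all diatonic. G–Bb–D is not: scale degree 1 in G major carries G (I). In G minor the chord on that degree is Gm, so here it functions as i, borrowed from the parallel minor. But A–C–Eb is foreign: the diatonic ii on degree 2 is Am, whereas Adim comes from G minor. It is labeled ii°. But Bb–D–F is foreign: the diatonic iii on degree 3 is Bm, whereas Bb comes from G minor. It is labeled bIII.

i, ii°, bIII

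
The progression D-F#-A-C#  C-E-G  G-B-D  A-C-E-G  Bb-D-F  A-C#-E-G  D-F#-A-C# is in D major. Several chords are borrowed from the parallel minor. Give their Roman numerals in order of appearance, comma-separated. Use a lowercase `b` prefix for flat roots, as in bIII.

D major has the diatonic set D, Em, F#m, G, A, Bm, C#dim. Of the given chords, D–F#–A–C# = Dmaj7, G–B–D = G and A–C#–E–G = A7 are diatonic. But C–E–G is foreign: the diatonic vii° on degree 7 is C#dim, whereas C comes from D minor. It is labeled bVII. A–C–E–G is not: scale degree 5 in D major carries A (V). In D minor the chord on that degree is Am7, so here it functions as v7, borrowed from the parallel minor. But Bb–D–F is foreign: the diatonic vi on degree 6 is Bm, whereas Bb comes from D minor. It is labeled bVI.

bVII, v7, bVI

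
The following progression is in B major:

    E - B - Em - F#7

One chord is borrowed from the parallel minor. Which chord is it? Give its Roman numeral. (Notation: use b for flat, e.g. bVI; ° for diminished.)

In B major the diatonic chords are B, C#m, D#m, E, F#, G#m, A#dim. E, B and F#7 are all diatonic. Em (E–G–B) doesn't fit — on degree 4 B major would have E (IV). Em is the degree-4 chord of B minor, so it is the borrowed iv.

iv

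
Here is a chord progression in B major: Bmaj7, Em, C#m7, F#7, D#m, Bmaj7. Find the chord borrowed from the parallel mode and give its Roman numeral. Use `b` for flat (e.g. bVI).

B major has the diatonic set B, C#m, D#m, E, F#, G#m, A#dim. Of the given chords, Bmaj7, C#m7, F#7 and D#m are diatonic. Em (E–G–B) doesn't fit — on degree 4 B major would have E (IV). Em is the degree-4 chord of B minor, so it is the borrowed iv.

iv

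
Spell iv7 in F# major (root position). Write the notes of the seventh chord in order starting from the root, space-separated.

B D F# A

iv7 is built on scale degree 4, which is B in both F# major and its parallel. In F# minor the chord on B is B–D–F#–A.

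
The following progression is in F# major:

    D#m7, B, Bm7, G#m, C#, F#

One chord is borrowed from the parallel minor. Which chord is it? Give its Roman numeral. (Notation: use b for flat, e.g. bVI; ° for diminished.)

In F# major the diatonic chords are F#, G#m, A#m, B, C#, D#m, E#dim. Of the given chords, D#m7, B, G#m, C# and F# are diatonic. But Bm7 (B–D–F#–A) is foreign: the diatonic IV on degree 4 is B, whereas Bm7 comes from F# minor. It is labeled iv7.

iv7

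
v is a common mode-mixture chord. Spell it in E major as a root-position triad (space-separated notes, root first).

The root, B, is scale degree 5 — the same note in E major and E minor; only the chord quality changes. Stacking thirds in E minor on B gives B–D–F#.

B D F#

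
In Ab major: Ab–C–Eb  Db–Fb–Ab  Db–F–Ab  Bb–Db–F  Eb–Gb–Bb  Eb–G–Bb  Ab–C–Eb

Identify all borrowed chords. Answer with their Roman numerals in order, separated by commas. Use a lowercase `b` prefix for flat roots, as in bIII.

iv, v

In Ab major the diatonic chords are Ab, Bbm, Cm, Db, Eb, Fm, Gdim. Ab–C–Eb = Ab, Db–F–Ab = Db, Bb–Db–F = Bbm and Eb–G–Bb = Eb are all diatonic. Db–Fb–Ab doesn't fit — on degree 4 Ab major would have Db (IV). Dbm is the degree-4 chord of Ab minor, so it is the borrowed iv. Eb–Gb–Bb doesn't fit — on degree 5 Ab major would have Eb (V). Ebm is the degree-5 chord of Ab minor, so it is the borrowed v.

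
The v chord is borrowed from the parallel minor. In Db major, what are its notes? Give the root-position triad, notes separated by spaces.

The root, Ab, is scale degree 5 — the same note in Db major and Db minor; only the chord quality changes. In Db minor the chord on Ab is Ab–Cb–Eb.

Ab Cb Eb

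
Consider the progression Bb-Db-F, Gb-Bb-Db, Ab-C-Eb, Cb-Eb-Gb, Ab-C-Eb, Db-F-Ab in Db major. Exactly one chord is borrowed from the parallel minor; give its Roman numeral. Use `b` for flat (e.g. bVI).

The diatonic triads in Db major are Db, Ebm, Fm, Gb, Ab, Bbm, Cdim. Bb–Db–F = Bbm, Gb–Bb–Db = Gb, Ab–C–Eb = Ab and Db–F–Ab = Db all belong to that set. Cb–Eb–Gb doesn't fit — on degree 7 Db major would have Cdim (vii°). Cb is the degree-7 chord of Db minor, so it is the borrowed bVII.

bVII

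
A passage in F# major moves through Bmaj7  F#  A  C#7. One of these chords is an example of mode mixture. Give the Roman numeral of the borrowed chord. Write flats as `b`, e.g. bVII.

bIII

F# major has the diatonic set F#, G#m, A#m, B, C#, D#m, E#dim. Of the given chords, Bmaj7, F# and C#7 are diatonic. A (A–C#–E) doesn't fit — on degree 3 F# major would have A#m (iii). A is the degree-3 chord of F# minor, so it is the borrowed bIII.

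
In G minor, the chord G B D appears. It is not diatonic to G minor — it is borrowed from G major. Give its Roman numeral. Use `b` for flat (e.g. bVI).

G is scale degree 1 in G minor. Diatonically G minor has Gm (i) on that degree; G–B–D is instead the major chord native to G major, so it takes the label I.

I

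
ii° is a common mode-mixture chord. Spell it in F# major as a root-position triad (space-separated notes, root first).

The root, G#, is scale degree 2 — the same note in F# major and F# minor; only the chord quality changes. In F# minor the chord on G# is G#–B–D.

G# B D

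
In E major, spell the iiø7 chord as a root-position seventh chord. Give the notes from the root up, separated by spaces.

F# A C E

iiø7 is built on scale degree 2, which is F# in both E major and its parallel. In E minor the chord on F# is F#–A–C–E.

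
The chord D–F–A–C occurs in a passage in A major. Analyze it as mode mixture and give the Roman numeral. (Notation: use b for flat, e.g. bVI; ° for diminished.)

D is scale degree 4 in A major. The diatonic chord on degree 4 would be D (IV), but D–F–A–C is the minor-seventh chord from A minor. As a borrowed chord it is labeled iv7.

iv7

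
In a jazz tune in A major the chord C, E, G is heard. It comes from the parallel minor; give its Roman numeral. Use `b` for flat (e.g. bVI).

The root C is the lowered 3rd scale degree — diatonically A major has C# there. Diatonically A major has C#m (iii) on that degree; C–E–G is instead the major chord native to A minor, so it takes the label bIII.

bIII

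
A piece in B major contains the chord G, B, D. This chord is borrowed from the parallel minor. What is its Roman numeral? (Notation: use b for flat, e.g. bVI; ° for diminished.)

bVI

In B major scale degree 6 is G#; G is its lowered form, from B minor. G–B–D is a major chord — the form found in B minor, not the diatonic vi (G#m). Borrowed into B major it is written bVI.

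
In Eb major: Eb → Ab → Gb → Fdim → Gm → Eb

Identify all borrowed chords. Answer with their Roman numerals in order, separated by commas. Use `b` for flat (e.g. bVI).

The diatonic triads in Eb major are Eb, Fm, Gm, Ab, Bb, Cm, Ddim. Of the given chords, Eb, Ab and Gm are diatonic. Gb (Gb–Bb–Db) is not: scale degree 3 in Eb major carries Gm (iii). In Eb minor the chord on that degree is Gb, so here it functions as bIII, borrowed from the parallel minor. Fdim (F–Ab–Cb) is not: scale degree 2 in Eb major carries Fm (ii). In Eb minor the chord on that degree is Fdim, so here it functions as ii°, borrowed from the parallel minor.

bIII, ii°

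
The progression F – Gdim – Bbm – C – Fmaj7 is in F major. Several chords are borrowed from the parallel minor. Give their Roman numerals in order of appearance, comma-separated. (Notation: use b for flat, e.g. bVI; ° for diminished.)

ii°, iv

F major has the diatonic set F, Gm, Am, Bb, C, Dm, Edim. F, C and Fmaj7 are all diatonic. Gdim (G–Bb–Db) is not: scale degree 2 in F major carries Gm (ii). In F minor the chord on that degree is Gdim, so here it functions as ii°, borrowed from the parallel minor. Bbm (Bb–Db–F) is not: scale degree 4 in F major carries Bb (IV). In F minor the chord on that degree is Bbm, so here it functions as iv, borrowed from the parallel minor.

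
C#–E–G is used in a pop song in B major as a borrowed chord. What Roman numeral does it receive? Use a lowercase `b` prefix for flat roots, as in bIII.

The root C# is the diatonic 2nd degree of B major; the borrowing shows in the chord quality. Diatonically B major has C#m (ii) on that degree; C#–E–G is instead the diminished chord native to B minor, so it takes the label ii°.

ii°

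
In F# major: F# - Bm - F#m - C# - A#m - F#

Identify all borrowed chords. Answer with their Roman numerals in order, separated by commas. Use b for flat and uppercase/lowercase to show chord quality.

In F# major the diatonic chords are F#, G#m, A#m, B, C#, D#m, E#dim. Of the given chords, F#, C# and A#m are diatonic. But Bm (B–D–F#) is foreign: the diatonic IV on degree 4 is B, whereas Bm comes from F# minor. It is labeled iv. But F#m (F#–A–C#) is foreign: the diatonic I on degree 1 is F#, whereas F#m comes from F# minor. It is labeled i.

iv, i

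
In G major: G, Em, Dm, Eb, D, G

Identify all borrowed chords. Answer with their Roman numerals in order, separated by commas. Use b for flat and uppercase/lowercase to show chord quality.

v, bVI

The diatonic triads in G major are G, Am, Bm, C, D, Em, F#dim. G, Em and D all belong to that set. Dm (D–F–A) is not: scale degree 5 in G major carries D (V). In G minor the chord on that degree is Dm, so here it functions as v, borrowed from the parallel minor. But Eb (Eb–G–Bb) is foreign: the diatonic vi on degree 6 is Em, whereas Eb comes from G minor. It is labeled bVI.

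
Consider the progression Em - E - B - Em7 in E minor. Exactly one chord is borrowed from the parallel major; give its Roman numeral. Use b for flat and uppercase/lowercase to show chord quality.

The diatonic triads in E minor (with V from harmonic minor) are Em, F#dim, G, Am, B, C, D. Em, B and Em7 all belong to that set. E (E–G#–B) is not: scale degree 1 in E minor carries Em (i). In E major the chord on that degree is E, so here it functions as I, borrowed from the parallel major.

I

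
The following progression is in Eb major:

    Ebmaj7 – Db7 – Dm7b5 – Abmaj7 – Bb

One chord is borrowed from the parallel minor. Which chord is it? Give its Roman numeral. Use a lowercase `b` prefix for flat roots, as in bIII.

bVII7

The diatonic triads in Eb major are Eb, Fm, Gm, Ab, Bb, Cm, Ddim. Ebmaj7, Dm7b5, Abmaj7 and Bb are all diatonic. Db7 (Db–F–Ab–Cb) doesn't fit — on degree 7 Eb major would have Ddim (vii°). Db7 is the degree-7 chord of Eb minor, so it is the borrowed bVII7.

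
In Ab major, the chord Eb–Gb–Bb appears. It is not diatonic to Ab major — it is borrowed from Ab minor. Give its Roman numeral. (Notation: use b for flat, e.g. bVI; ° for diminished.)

v

Eb is scale degree 5 in Ab major. Diatonically Ab major has Eb (V) on that degree; Eb–Gb–Bb is instead the minor chord native to Ab minor, so it takes the label v.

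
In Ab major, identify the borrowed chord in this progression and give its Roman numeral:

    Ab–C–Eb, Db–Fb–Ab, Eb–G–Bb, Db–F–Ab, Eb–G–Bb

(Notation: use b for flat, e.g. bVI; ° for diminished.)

iv

Ab major has the diatonic set Ab, Bbm, Cm, Db, Eb, Fm, Gdim. Ab–C–Eb = Ab, Eb–G–Bb = Eb and Db–F–Ab = Db are all diatonic. Db–Fb–Ab is not: scale degree 4 in Ab major carries Db (IV). In Ab minor the chord on that degree is Dbm, so here it functions as iv, borrowed from the parallel minor.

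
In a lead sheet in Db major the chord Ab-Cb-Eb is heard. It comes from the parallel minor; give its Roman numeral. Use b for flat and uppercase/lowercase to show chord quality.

The root Ab is the diatonic 5th degree of Db major; the borrowing shows in the chord quality. Diatonically Db major has Ab (V) on that degree; Ab–Cb–Eb is instead the minor chord native to Db minor, so it takes the label v.

v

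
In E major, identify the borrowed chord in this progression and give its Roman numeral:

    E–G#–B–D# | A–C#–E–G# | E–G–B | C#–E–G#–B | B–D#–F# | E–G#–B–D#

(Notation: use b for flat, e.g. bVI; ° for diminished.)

In E major the diatonic chords are E, F#m, G#m, A, B, C#m, D#dim. E–G#–B–D# = Emaj7, A–C#–E–G# = Amaj7, C#–E–G#–B = C#m7 and B–D#–F# = B all belong to that set. But E–G–B is foreign: the diatonic I on degree 1 is E, whereas Em comes from E minor. It is labeled i.

i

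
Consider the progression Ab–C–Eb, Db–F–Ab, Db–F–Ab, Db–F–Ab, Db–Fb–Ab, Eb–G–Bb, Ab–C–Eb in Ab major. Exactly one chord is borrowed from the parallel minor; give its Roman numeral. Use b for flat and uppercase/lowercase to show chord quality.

In Ab major the diatonic chords are Ab, Bbm, Cm, Db, Eb, Fm, Gdim. Ab–C–Eb = Ab, Db–F–Ab = Db and Eb–G–Bb = Eb are all diatonic. Db–Fb–Ab doesn't fit — on degree 4 Ab major would have Db (IV). Dbm is the degree-4 chord of Ab minor, so it is the borrowed iv.

iv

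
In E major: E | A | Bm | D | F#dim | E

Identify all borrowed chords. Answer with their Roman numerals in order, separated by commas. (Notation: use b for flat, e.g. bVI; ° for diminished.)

v, bVII, ii°

E major has the diatonic set E, F#m, G#m, A, B, C#m, D#dim. E and A are both diatonic. Bm (B–D–F#) doesn't fit — on degree 5 E major would have B (V). Bm is the degree-5 chord of E minor, so it is the borrowed v. But D (D–F#–A) is foreign: the diatonic vii° on degree 7 is D#dim, whereas D comes from E minor. It is labeled bVII. F#dim (F#–A–C) doesn't fit — on degree 2 E major would have F#m (ii). F#dim is the degree-2 chord of E minor, so it is the borrowed ii°.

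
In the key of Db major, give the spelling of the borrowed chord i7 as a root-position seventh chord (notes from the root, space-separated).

Db Fb Ab Cb

i7 is built on scale degree 1, which is Db in both Db major and its parallel. In Db minor the chord on Db is Db–Fb–Ab–Cb.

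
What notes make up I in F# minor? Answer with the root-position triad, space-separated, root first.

F# A# C#

The root, F#, is scale degree 1 — the same note in F# minor and F# major; only the chord quality changes. In F# major the chord on F# is F#–A#–C#.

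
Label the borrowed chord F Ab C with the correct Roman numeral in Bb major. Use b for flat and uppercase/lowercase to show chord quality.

The root F is the diatonic 5th degree of Bb major; the borrowing shows in the chord quality. F–Ab–C is a minor chord — the form found in Bb minor, not the diatonic V (F). Borrowed into Bb major it is written v.

v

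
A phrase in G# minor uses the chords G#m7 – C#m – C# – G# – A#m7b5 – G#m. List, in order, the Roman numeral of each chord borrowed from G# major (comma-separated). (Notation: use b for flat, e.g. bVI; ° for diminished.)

IV, I

G# minor has the diatonic set G#m, A#dim, B, C#m, D#, E, F# (with V from harmonic minor). Of the given chords, G#m7, C#m, A#m7b5 and G#m are diatonic. But C# (C#–E#–G#) is foreign: the diatonic iv on degree 4 is C#m, whereas C# comes from G# major. It is labeled IV. G# (G#–B#–D#) doesn't fit — on degree 1 G# minor would have G#m (i). G# is the degree-1 chord of G# major, so it is the borrowed I.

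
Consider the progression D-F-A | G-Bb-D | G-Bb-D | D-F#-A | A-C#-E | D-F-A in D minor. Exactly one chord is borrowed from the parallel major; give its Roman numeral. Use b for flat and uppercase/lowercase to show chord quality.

D minor has the diatonic set Dm, Edim, F, Gm, A, Bb, C (with V from harmonic minor). D–F–A = Dm, G–Bb–D = Gm and A–C#–E = A are all diatonic. D–F#–A is not: scale degree 1 in D minor carries Dm (i). In D major the chord on that degree is D, so here it functions as I, borrowed from the parallel major.

I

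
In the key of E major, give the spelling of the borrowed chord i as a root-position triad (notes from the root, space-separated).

E G B

The root, E, is scale degree 1 — the same note in E major and E minor; only the chord quality changes. In E minor the chord on E is E–G–B.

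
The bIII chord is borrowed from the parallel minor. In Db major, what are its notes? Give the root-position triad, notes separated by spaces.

Fb Ab Cb

bIII is built on the lowered scale degree 3. In Db major degree 3 is F; lowered it becomes Fb. Stacking thirds in Db minor on Fb gives Fb–Ab–Cb.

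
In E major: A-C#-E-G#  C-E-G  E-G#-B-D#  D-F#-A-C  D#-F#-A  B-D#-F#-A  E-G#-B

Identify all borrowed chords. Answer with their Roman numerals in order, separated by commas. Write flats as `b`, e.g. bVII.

bVI, bVII7

E major has the diatonic set E, F#m, G#m, A, B, C#m, D#dim. A–C#–E–G# = Amaj7, E–G#–B–D# = Emaj7, D#–F#–A = D#dim, B–D#–F#–A = B7 and E–G#–B = E all belong to that set. C–E–G doesn't fit — on degree 6 E major would have C#m (vi). C is the degree-6 chord of E minor, so it is the borrowed bVI. D–F#–A–C is not: scale degree 7 in E major carries D#dim (vii°). In E minor the chord on that degree is D7, so here it functions as bVII7, borrowed from the parallel minor.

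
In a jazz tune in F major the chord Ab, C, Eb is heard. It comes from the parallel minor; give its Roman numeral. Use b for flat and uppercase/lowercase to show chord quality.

bIII

Ab is the lowered form of scale degree 3 in F major (the diatonic degree 3 is A). Ab–C–Eb is a major chord — the form found in F minor, not the diatonic iii (Am). Borrowed into F major it is written bIII.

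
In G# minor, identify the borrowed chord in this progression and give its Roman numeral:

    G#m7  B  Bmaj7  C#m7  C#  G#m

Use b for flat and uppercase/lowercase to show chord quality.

IV

G# minor has the diatonic set G#m, A#dim, B, C#m, D#, E, F# (with V from harmonic minor). Of the given chords, G#m7, B, Bmaj7, C#m7 and G#m are diatonic. C# (C#–E#–G#) doesn't fit — on degree 4 G# minor would have C#m (iv). C# is the degree-4 chord of G# major, so it is the borrowed IV.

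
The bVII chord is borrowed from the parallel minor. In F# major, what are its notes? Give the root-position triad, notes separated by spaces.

bVII is built on the lowered scale degree 7. In F# major degree 7 is E#; lowered it becomes E. Building the major chord from the parallel minor on E: E–G#–B.

E G# B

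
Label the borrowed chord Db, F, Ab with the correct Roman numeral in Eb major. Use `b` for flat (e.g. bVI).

bVII

In Eb major scale degree 7 is D; Db is its lowered form, from Eb minor. Diatonically Eb major has Ddim (vii°) on that degree; Db–F–Ab is instead the major chord native to Eb minor, so it takes the label bVII.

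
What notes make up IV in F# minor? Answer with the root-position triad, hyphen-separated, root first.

B-D#-F#

The root, B, is scale degree 4 — the same note in F# minor and F# major; only the chord quality changes. Building the major chord from the parallel major on B: B–D#–F#.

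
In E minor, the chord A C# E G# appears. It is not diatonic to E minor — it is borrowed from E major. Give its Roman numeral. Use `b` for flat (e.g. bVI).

The root A is the diatonic 4th degree of E minor; the borrowing shows in the chord quality. The diatonic chord on degree 4 would be Am (iv), but A–C#–E–G# is the major-seventh chord from E major. As a borrowed chord it is labeled IVmaj7.

IVmaj7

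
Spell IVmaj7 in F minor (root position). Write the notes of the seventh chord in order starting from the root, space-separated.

The root, Bb, is scale degree 4 — the same note in F minor and F major; only the chord quality changes. Building the major-seventh chord from the parallel major on Bb: Bb–D–F–A.

Bb D F A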